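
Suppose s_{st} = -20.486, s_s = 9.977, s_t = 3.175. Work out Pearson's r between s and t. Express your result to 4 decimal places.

-0.6467

r = Cov(s,t) / (s_s · s_t) = -20.486 / (9.977 × 3.175)
  = -20.486 / 31.6770 ≈ -0.6467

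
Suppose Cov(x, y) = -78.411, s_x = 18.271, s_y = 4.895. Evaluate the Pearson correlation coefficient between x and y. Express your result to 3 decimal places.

-0.877

r = Cov(x,y) / (s_x · s_y) = -78.411 / (18.271 × 4.895)
  = -78.411 / 89.4365 ≈ -0.877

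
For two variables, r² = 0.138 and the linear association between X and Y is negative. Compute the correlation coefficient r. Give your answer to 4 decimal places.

|r| = √0.138 = 0.3715
The association is negative, so r = −0.3715.

-0.3715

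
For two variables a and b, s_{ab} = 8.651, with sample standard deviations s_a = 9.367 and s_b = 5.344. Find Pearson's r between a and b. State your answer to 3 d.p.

0.173

r = Cov(a,b) / (s_a · s_b) = 8.651 / (9.367 × 5.344)
  = 8.651 / 50.0572 ≈ 0.173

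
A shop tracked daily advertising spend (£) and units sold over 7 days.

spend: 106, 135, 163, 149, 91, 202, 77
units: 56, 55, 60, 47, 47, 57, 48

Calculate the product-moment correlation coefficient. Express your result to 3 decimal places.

0.594

n = 7, Σx = 923, Σy = 370, Σx² = 133245, Σy² = 19732, Σxy = 49631
nΣxy − ΣxΣy = 347417 − 341510 = 5907
nΣx² − (Σx)² = 932715 − 851929 = 80786; nΣy² − (Σy)² = 138124 − 136900 = 1224
r = 5907 / √(80786 × 1224) = 5907 / 9943.9461 ≈ 0.594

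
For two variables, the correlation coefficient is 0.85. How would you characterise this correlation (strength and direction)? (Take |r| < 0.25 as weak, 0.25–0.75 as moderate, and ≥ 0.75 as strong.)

r = 0.85 > 0 so the relationship is positive.
|r| = 0.85, which falls in the strong range.

strong positive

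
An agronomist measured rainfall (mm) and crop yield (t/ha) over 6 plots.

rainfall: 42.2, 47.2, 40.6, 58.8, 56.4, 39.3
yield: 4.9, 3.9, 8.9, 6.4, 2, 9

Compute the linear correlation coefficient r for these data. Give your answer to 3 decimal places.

n = 6, Σx = 284.5, Σy = 35.1, Σx² = 13839.93, Σy² = 244.39, Σxy = 1595.02
nΣxy − ΣxΣy = 9570.12 − 9985.95 = -415.83
nΣx² − (Σx)² = 83039.58 − 80940.25 = 2099.33; nΣy² − (Σy)² = 1466.34 − 1232.01 = 234.33
r = -415.83 / √(2099.33 × 234.33) = -415.83 / 701.3815 ≈ -0.593

-0.593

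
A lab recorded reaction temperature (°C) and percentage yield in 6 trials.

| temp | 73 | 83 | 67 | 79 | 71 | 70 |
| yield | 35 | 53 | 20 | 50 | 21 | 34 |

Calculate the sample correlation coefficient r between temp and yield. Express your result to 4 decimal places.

n = 6, Σx = 443, Σy = 213, Σx² = 32889, Σy² = 8531, Σxy = 16115
nΣxy − ΣxΣy = 96690 − 94359 = 2331
nΣx² − (Σx)² = 197334 − 196249 = 1085; nΣy² − (Σy)² = 51186 − 45369 = 5817
r = 2331 / √(1085 × 5817) = 2331 / 2512.2589 ≈ 0.9279

0.9279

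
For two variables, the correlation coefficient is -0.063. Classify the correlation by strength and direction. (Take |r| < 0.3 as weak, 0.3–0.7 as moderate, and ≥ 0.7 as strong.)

r = -0.063 < 0 so the relationship is negative.
|r| = 0.063, which falls in the weak range.

weak negative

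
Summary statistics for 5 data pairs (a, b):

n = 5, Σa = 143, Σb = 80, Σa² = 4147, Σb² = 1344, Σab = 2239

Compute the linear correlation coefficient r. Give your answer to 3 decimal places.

r = (nΣab − ΣaΣb) / √[(nΣa² − (Σa)²)(nΣb² − (Σb)²)]
Numerator: 5×2239 − 143×80 = -245
Denominator: √[(20735 − 20449)(6720 − 6400)] = √[286 × 320] = 302.5227
r = -245 / 302.5227 ≈ -0.810

-0.810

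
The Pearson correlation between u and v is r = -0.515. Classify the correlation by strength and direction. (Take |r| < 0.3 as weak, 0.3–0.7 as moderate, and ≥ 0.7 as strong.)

moderate negative

r = -0.515 < 0 so the relationship is negative.
|r| = 0.515, which falls in the moderate range.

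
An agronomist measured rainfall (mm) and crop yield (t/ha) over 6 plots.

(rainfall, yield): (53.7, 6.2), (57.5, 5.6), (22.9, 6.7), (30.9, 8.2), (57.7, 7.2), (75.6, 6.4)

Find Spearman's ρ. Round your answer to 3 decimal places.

Rank rainfall: 3, 4, 1, 2, 5, 6
Rank yield: 2, 1, 4, 6, 5, 3
d = rank(rainfall) − rank(yield): 1, 3, -3, -4, 0, 3; Σd² = 44
ρ = 1 − 6Σd² / [n(n²−1)] = 1 − 6×44 / (6×35) = 1 − 264/210 ≈ -0.257

-0.257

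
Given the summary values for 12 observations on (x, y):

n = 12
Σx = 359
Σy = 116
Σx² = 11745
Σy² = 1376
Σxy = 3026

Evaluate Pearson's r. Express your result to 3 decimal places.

-0.878

r = (nΣxy − ΣxΣy) / √[(nΣx² − (Σx)²)(nΣy² − (Σy)²)]
Numerator: 12×3026 − 359×116 = -5332
Denominator: √[(140940 − 128881)(16512 − 13456)] = √[12059 × 3056] = 6070.6099
r = -5332 / 6070.6099 ≈ -0.878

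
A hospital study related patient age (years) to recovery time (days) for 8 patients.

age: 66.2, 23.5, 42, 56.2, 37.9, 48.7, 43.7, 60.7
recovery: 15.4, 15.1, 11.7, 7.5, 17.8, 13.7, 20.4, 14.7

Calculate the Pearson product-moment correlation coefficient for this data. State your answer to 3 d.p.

-0.258

n = 8, Σx = 378.9, Σy = 116.3, Σx² = 19259.41, Σy² = 1795.09, Σxy = 5412.81
nΣxy − ΣxΣy = 43302.48 − 44066.07 = -763.59
nΣx² − (Σx)² = 154075.28 − 143565.21 = 10510.07; nΣy² − (Σy)² = 14360.72 − 13525.69 = 835.03
r = -763.59 / √(10510.07 × 835.03) = -763.59 / 2962.4692 ≈ -0.258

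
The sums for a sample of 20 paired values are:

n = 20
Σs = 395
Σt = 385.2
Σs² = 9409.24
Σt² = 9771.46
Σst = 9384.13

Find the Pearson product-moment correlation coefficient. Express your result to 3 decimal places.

0.913

r = (nΣst − ΣsΣt) / √[(nΣs² − (Σs)²)(nΣt² − (Σt)²)]
Numerator: 20×9384.13 − 395×385.2 = 35528.6
Denominator: √[(188184.8 − 156025)(195429.2 − 148379.04)] = √[32159.8 × 47050.16] = 38898.8912
r = 35528.6 / 38898.8912 ≈ 0.913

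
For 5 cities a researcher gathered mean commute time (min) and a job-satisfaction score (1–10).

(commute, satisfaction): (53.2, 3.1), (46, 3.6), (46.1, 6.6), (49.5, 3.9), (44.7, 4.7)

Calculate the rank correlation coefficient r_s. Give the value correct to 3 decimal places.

Rank commute: 5, 2, 3, 4, 1
Rank satisfaction: 1, 2, 5, 3, 4
d = rank(commute) − rank(satisfaction): 4, 0, -2, 1, -3; Σd² = 30
ρ = 1 − 6Σd² / [n(n²−1)] = 1 − 6×30 / (5×24) = 1 − 180/120 ≈ -0.500

-0.500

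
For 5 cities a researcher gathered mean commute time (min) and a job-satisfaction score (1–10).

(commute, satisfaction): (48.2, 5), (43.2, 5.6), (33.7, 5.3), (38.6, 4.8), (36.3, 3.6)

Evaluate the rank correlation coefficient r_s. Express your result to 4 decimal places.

0.2000

Rank commute: 5, 4, 1, 3, 2
Rank satisfaction: 3, 5, 4, 2, 1
d = rank(commute) − rank(satisfaction): 2, -1, -3, 1, 1; Σd² = 16
ρ = 1 − 6Σd² / [n(n²−1)] = 1 − 6×16 / (5×24) = 1 − 96/120 ≈ 0.2000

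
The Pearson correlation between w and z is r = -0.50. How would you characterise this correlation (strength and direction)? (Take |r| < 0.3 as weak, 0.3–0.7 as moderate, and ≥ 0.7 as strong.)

r = -0.50 < 0 so the relationship is negative.
|r| = 0.50, which falls in the moderate range.

moderate negative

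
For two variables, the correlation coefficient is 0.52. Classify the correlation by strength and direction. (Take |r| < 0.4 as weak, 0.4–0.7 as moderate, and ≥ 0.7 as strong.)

r = 0.52 > 0 so the relationship is positive.
|r| = 0.52, which falls in the moderate range.

moderate positive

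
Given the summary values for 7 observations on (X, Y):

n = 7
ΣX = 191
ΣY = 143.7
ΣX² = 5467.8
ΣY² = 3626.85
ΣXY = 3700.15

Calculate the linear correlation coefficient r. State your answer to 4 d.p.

-0.5302

r = (nΣXY − ΣXΣY) / √[(nΣX² − (ΣX)²)(nΣY² − (ΣY)²)]
Numerator: 7×3700.15 − 191×143.7 = -1545.65
Denominator: √[(38274.6 − 36481)(25387.95 − 20649.69)] = √[1793.6 × 4738.26] = 2915.2261
r = -1545.65 / 2915.2261 ≈ -0.5302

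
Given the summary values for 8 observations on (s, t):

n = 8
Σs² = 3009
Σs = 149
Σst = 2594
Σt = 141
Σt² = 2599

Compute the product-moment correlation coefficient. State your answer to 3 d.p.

-0.197

r = (nΣst − ΣsΣt) / √[(nΣs² − (Σs)²)(nΣt² − (Σt)²)]
Numerator: 8×2594 − 149×141 = -257
Denominator: √[(24072 − 22201)(20792 − 19881)] = √[1871 × 911] = 1305.5577
r = -257 / 1305.5577 ≈ -0.197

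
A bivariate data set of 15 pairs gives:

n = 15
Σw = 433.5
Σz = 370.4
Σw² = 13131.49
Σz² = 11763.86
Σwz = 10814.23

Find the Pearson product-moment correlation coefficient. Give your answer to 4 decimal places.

r = (nΣwz − ΣwΣz) / √[(nΣw² − (Σw)²)(nΣz² − (Σz)²)]
Numerator: 15×10814.23 − 433.5×370.4 = 1645.05
Denominator: √[(196972.35 − 187922.25)(176457.9 − 137196.16)] = √[9050.1 × 39261.74] = 18850.0046
r = 1645.05 / 18850.0046 ≈ 0.0873

0.0873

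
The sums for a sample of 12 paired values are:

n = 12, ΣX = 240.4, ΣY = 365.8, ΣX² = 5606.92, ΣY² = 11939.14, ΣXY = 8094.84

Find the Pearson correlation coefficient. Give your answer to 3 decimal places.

0.971

r = (nΣXY − ΣXΣY) / √[(nΣX² − (ΣX)²)(nΣY² − (ΣY)²)]
Numerator: 12×8094.84 − 240.4×365.8 = 9199.76
Denominator: √[(67283.04 − 57792.16)(143269.68 − 133809.64)] = √[9490.88 × 9460.04] = 9475.4475
r = 9199.76 / 9475.4475 ≈ 0.971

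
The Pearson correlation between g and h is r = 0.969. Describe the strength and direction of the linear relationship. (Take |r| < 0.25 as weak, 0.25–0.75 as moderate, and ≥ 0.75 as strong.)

r = 0.969 > 0 so the relationship is positive.
|r| = 0.969, which falls in the strong range.

strong positive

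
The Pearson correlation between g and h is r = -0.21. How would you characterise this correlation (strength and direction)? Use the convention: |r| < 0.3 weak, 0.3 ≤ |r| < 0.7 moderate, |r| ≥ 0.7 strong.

weak negative

r = -0.21 < 0 so the relationship is negative.
|r| = 0.21, which falls in the weak range.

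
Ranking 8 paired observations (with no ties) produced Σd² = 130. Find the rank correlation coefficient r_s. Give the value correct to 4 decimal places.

ρ = 1 − 6Σd² / [n(n²−1)] = 1 − 6×130 / (8×63)
  = 1 − 780/504 = 1 − 1.54762 ≈ -0.5476

-0.5476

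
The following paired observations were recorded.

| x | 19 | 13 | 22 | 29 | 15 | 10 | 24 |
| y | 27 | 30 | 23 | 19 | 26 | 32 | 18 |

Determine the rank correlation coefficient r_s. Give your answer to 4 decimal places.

-0.9286

Rank x: 4, 2, 5, 7, 3, 1, 6
Rank y: 5, 6, 3, 2, 4, 7, 1
d = rank(x) − rank(y): -1, -4, 2, 5, -1, -6, 5; Σd² = 108
ρ = 1 − 6Σd² / [n(n²−1)] = 1 − 6×108 / (7×48) = 1 − 648/336 ≈ -0.9286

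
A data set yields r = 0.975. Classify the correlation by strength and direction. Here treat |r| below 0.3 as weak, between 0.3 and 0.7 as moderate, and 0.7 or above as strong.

strong positive

r = 0.975 > 0 so the relationship is positive.
|r| = 0.975, which falls in the strong range.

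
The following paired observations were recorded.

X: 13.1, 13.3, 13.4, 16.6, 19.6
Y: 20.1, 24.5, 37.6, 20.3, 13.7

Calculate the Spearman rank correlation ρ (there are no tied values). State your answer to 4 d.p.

-0.3000

Rank X: 1, 2, 3, 4, 5
Rank Y: 2, 4, 5, 3, 1
d = rank(X) − rank(Y): -1, -2, -2, 1, 4; Σd² = 26
ρ = 1 − 6Σd² / [n(n²−1)] = 1 − 6×26 / (5×24) = 1 − 156/120 ≈ -0.3000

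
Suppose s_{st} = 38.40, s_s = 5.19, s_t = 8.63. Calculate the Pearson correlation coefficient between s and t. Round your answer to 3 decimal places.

0.857

r = Cov(s,t) / (s_s · s_t) = 38.40 / (5.19 × 8.63)
  = 38.40 / 44.7897 ≈ 0.857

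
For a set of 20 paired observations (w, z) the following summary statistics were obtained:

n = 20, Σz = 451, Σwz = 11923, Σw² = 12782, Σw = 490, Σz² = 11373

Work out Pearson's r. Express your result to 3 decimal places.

r = (nΣwz − ΣwΣz) / √[(nΣw² − (Σw)²)(nΣz² − (Σz)²)]
Numerator: 20×11923 − 490×451 = 17470
Denominator: √[(255640 − 240100)(227460 − 203401)] = √[15540 × 24059] = 19335.8956
r = 17470 / 19335.8956 ≈ 0.904

0.904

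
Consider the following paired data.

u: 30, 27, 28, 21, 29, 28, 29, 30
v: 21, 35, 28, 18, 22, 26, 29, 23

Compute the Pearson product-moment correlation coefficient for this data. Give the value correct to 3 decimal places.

0.259

n = 8, Σu = 222, Σv = 202, Σu² = 6220, Σv² = 5304, Σuv = 5634
nΣuv − ΣuΣv = 45072 − 44844 = 228
nΣu² − (Σu)² = 49760 − 49284 = 476; nΣv² − (Σv)² = 42432 − 40804 = 1628
r = 228 / √(476 × 1628) = 228 / 880.2999 ≈ 0.259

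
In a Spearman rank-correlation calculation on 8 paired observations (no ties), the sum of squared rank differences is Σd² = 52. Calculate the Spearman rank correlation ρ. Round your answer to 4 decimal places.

ρ = 1 − 6Σd² / [n(n²−1)] = 1 − 6×52 / (8×63)
  = 1 − 312/504 = 1 − 0.61905 ≈ 0.3810

0.3810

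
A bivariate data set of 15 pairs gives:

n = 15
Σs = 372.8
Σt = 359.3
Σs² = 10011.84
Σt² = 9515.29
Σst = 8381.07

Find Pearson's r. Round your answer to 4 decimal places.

r = (nΣst − ΣsΣt) / √[(nΣs² − (Σs)²)(nΣt² − (Σt)²)]
Numerator: 15×8381.07 − 372.8×359.3 = -8230.99
Denominator: √[(150177.6 − 138979.84)(142729.35 − 129096.49)] = √[11197.76 × 13632.86] = 12355.4642
r = -8230.99 / 12355.4642 ≈ -0.6662

-0.6662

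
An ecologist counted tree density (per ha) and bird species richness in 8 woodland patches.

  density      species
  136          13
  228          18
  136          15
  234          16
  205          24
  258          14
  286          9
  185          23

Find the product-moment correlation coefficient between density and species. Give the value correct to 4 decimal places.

-0.2640

n = 8, Σx = 1668, Σy = 132, Σx² = 368342, Σy² = 2356, Σxy = 27017
nΣxy − ΣxΣy = 216136 − 220176 = -4040
nΣx² − (Σx)² = 2946736 − 2782224 = 164512; nΣy² − (Σy)² = 18848 − 17424 = 1424
r = -4040 / √(164512 × 1424) = -4040 / 15305.7208 ≈ -0.2640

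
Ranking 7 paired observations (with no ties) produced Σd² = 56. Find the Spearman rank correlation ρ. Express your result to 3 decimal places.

ρ = 1 − 6Σd² / [n(n²−1)] = 1 − 6×56 / (7×48)
  = 1 − 336/336 = 1 − 1.0000 ≈ 0.000

0.000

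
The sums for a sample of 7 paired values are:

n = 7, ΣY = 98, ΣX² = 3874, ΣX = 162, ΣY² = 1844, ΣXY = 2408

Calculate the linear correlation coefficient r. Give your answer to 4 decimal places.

r = (nΣXY − ΣXΣY) / √[(nΣX² − (ΣX)²)(nΣY² − (ΣY)²)]
Numerator: 7×2408 − 162×98 = 980
Denominator: √[(27118 − 26244)(12908 − 9604)] = √[874 × 3304] = 1699.3222
r = 980 / 1699.3222 ≈ 0.5767

0.5767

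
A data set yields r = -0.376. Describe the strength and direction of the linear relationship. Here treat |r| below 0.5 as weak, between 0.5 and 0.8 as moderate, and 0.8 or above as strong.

r = -0.376 < 0 so the relationship is negative.
|r| = 0.376, which falls in the weak range.

weak negative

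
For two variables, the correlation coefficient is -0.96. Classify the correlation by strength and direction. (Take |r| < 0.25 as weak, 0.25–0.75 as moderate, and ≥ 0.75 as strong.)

strong negative

r = -0.96 < 0 so the relationship is negative.
|r| = 0.96, which falls in the strong range.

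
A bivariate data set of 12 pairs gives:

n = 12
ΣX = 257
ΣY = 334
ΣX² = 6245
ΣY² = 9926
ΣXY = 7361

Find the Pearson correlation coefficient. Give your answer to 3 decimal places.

0.304

r = (nΣXY − ΣXΣY) / √[(nΣX² − (ΣX)²)(nΣY² − (ΣY)²)]
Numerator: 12×7361 − 257×334 = 2494
Denominator: √[(74940 − 66049)(119112 − 111556)] = √[8891 × 7556] = 8196.3648
r = 2494 / 8196.3648 ≈ 0.304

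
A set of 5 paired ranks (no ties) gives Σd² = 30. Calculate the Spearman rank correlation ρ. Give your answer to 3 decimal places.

-0.500

ρ = 1 − 6Σd² / [n(n²−1)] = 1 − 6×30 / (5×24)
  = 1 − 180/120 = 1 − 1.5000 ≈ -0.500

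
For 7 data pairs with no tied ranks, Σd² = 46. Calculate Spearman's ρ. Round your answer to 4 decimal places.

ρ = 1 − 6Σd² / [n(n²−1)] = 1 − 6×46 / (7×48)
  = 1 − 276/336 = 1 − 0.82143 ≈ 0.1786

0.1786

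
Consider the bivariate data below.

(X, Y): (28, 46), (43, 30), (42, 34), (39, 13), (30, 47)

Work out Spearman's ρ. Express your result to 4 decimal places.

Rank X: 1, 5, 4, 3, 2
Rank Y: 4, 2, 3, 1, 5
d = rank(X) − rank(Y): -3, 3, 1, 2, -3; Σd² = 32
ρ = 1 − 6Σd² / [n(n²−1)] = 1 − 6×32 / (5×24) = 1 − 192/120 ≈ -0.6000

-0.6000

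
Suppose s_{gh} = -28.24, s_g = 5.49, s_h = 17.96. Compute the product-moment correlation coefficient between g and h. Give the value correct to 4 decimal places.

r = Cov(g,h) / (s_g · s_h) = -28.24 / (5.49 × 17.96)
  = -28.24 / 98.6004 ≈ -0.2864

-0.2864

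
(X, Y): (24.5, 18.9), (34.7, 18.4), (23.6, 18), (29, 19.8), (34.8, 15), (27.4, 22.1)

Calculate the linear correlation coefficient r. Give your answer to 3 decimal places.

n = 6, ΣX = 174, ΣY = 112.2, ΣX² = 5164.1, ΣY² = 2125.22, ΣXY = 3228.07
nΣXY − ΣXΣY = 19368.42 − 19522.8 = -154.38
nΣX² − (ΣX)² = 30984.6 − 30276 = 708.6; nΣY² − (ΣY)² = 12751.32 − 12588.84 = 162.48
r = -154.38 / √(708.6 × 162.48) = -154.38 / 339.3130 ≈ -0.455

-0.455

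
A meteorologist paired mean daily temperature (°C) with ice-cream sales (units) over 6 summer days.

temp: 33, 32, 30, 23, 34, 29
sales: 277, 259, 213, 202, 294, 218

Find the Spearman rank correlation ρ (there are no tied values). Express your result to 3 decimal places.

Rank temp: 5, 4, 3, 1, 6, 2
Rank sales: 5, 4, 2, 1, 6, 3
d = rank(temp) − rank(sales): 0, 0, 1, 0, 0, -1; Σd² = 2
ρ = 1 − 6Σd² / [n(n²−1)] = 1 − 6×2 / (6×35) = 1 − 12/210 ≈ 0.943

0.943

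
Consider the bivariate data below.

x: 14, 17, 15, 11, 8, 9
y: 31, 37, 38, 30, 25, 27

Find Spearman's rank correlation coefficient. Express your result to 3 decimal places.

0.943

Rank x: 4, 6, 5, 3, 1, 2
Rank y: 4, 5, 6, 3, 1, 2
d = rank(x) − rank(y): 0, 1, -1, 0, 0, 0; Σd² = 2
ρ = 1 − 6Σd² / [n(n²−1)] = 1 − 6×2 / (6×35) = 1 − 12/210 ≈ 0.943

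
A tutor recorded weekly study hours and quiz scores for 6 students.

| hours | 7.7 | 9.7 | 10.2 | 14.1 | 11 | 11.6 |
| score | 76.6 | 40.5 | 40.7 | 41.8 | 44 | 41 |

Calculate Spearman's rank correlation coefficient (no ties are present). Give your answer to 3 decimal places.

Rank hours: 1, 2, 3, 6, 4, 5
Rank score: 6, 1, 2, 4, 5, 3
d = rank(hours) − rank(score): -5, 1, 1, 2, -1, 2; Σd² = 36
ρ = 1 − 6Σd² / [n(n²−1)] = 1 − 6×36 / (6×35) = 1 − 216/210 ≈ -0.029

-0.029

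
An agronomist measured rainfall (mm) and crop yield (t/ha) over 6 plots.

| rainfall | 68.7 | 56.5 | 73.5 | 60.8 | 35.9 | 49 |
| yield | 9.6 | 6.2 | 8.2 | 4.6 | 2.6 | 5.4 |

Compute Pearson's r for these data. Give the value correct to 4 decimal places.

n = 6, Σx = 344.4, Σy = 36.6, Σx² = 20700.64, Σy² = 254.92, Σxy = 2250.14
nΣxy − ΣxΣy = 13500.84 − 12605.04 = 895.8
nΣx² − (Σx)² = 124203.84 − 118611.36 = 5592.48; nΣy² − (Σy)² = 1529.52 − 1339.56 = 189.96
r = 895.8 / √(5592.48 × 189.96) = 895.8 / 1030.7024 ≈ 0.8691

0.8691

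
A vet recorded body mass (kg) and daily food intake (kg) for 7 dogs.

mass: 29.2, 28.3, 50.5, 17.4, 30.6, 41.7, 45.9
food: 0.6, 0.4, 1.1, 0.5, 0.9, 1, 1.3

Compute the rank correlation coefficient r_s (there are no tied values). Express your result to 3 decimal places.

0.929

Rank mass: 3, 2, 7, 1, 4, 5, 6
Rank food: 3, 1, 6, 2, 4, 5, 7
d = rank(mass) − rank(food): 0, 1, 1, -1, 0, 0, -1; Σd² = 4
ρ = 1 − 6Σd² / [n(n²−1)] = 1 − 6×4 / (7×48) = 1 − 24/336 ≈ 0.929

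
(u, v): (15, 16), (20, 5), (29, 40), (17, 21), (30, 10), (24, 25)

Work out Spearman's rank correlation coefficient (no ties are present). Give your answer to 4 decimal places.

Rank u: 1, 3, 5, 2, 6, 4
Rank v: 3, 1, 6, 4, 2, 5
d = rank(u) − rank(v): -2, 2, -1, -2, 4, -1; Σd² = 30
ρ = 1 − 6Σd² / [n(n²−1)] = 1 − 6×30 / (6×35) = 1 − 180/210 ≈ 0.1429

0.1429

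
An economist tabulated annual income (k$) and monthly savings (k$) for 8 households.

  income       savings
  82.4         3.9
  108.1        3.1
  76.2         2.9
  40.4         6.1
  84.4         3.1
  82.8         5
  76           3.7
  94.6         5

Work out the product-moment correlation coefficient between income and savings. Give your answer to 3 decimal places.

n = 8, Σx = 644.9, Σy = 32.8, Σx² = 54618.33, Σy² = 143.74, Σxy = 2553.73
nΣxy − ΣxΣy = 20429.84 − 21152.72 = -722.88
nΣx² − (Σx)² = 436946.64 − 415896.01 = 21050.63; nΣy² − (Σy)² = 1149.92 − 1075.84 = 74.08
r = -722.88 / √(21050.63 × 74.08) = -722.88 / 1248.7717 ≈ -0.579

-0.579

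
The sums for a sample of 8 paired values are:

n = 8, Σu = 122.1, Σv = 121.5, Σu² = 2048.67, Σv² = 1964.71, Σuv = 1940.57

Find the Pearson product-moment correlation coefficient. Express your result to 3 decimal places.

r = (nΣuv − ΣuΣv) / √[(nΣu² − (Σu)²)(nΣv² − (Σv)²)]
Numerator: 8×1940.57 − 122.1×121.5 = 689.41
Denominator: √[(16389.36 − 14908.41)(15717.68 − 14762.25)] = √[1480.95 × 955.43] = 1189.5142
r = 689.41 / 1189.5142 ≈ 0.580

0.580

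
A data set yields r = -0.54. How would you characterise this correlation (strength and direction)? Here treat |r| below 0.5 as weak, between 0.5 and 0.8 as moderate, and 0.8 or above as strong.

r = -0.54 < 0 so the relationship is negative.
|r| = 0.54, which falls in the moderate range.

moderate negative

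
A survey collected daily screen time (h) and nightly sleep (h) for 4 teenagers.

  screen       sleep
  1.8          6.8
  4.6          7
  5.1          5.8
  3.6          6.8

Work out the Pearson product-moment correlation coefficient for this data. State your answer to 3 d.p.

n = 4, Σx = 15.1, Σy = 26.4, Σx² = 63.37, Σy² = 175.12, Σxy = 98.5
nΣxy − ΣxΣy = 394 − 398.64 = -4.64
nΣx² − (Σx)² = 253.48 − 228.01 = 25.47; nΣy² − (Σy)² = 700.48 − 696.96 = 3.52
r = -4.64 / √(25.47 × 3.52) = -4.64 / 9.4686 ≈ -0.490

-0.490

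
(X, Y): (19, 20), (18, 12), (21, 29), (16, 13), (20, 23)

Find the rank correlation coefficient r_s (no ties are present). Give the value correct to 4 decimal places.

Rank X: 3, 2, 5, 1, 4
Rank Y: 3, 1, 5, 2, 4
d = rank(X) − rank(Y): 0, 1, 0, -1, 0; Σd² = 2
ρ = 1 − 6Σd² / [n(n²−1)] = 1 − 6×2 / (5×24) = 1 − 12/120 ≈ 0.9000

0.9000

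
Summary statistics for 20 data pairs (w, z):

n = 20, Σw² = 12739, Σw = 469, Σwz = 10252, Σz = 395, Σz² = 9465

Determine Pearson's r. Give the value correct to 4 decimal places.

0.5813

r = (nΣwz − ΣwΣz) / √[(nΣw² − (Σw)²)(nΣz² − (Σz)²)]
Numerator: 20×10252 − 469×395 = 19785
Denominator: √[(254780 − 219961)(189300 − 156025)] = √[34819 × 33275] = 34038.2465
r = 19785 / 34038.2465 ≈ 0.5813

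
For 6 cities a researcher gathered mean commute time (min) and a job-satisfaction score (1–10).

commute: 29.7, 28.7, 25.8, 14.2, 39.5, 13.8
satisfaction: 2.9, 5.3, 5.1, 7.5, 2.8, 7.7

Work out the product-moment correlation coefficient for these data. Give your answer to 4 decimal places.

-0.9345

n = 6, Σx = 151.7, Σy = 31.3, Σx² = 4323.75, Σy² = 185.89, Σxy = 693.18
nΣxy − ΣxΣy = 4159.08 − 4748.21 = -589.13
nΣx² − (Σx)² = 25942.5 − 23012.89 = 2929.61; nΣy² − (Σy)² = 1115.34 − 979.69 = 135.65
r = -589.13 / √(2929.61 × 135.65) = -589.13 / 630.3980 ≈ -0.9345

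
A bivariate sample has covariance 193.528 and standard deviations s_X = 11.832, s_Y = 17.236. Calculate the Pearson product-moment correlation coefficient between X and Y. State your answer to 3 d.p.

0.949

r = Cov(X,Y) / (s_X · s_Y) = 193.528 / (11.832 × 17.236)
  = 193.528 / 203.9364 ≈ 0.949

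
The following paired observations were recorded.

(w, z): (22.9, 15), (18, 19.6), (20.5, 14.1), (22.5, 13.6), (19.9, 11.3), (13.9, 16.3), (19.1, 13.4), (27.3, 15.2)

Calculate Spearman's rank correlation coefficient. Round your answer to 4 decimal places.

-0.1905

Rank w: 7, 2, 5, 6, 4, 1, 3, 8
Rank z: 5, 8, 4, 3, 1, 7, 2, 6
d = rank(w) − rank(z): 2, -6, 1, 3, 3, -6, 1, 2; Σd² = 100
ρ = 1 − 6Σd² / [n(n²−1)] = 1 − 6×100 / (8×63) = 1 − 600/504 ≈ -0.1905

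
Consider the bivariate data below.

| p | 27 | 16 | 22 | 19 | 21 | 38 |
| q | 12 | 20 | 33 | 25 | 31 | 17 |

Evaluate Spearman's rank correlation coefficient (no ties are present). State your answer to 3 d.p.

Rank p: 5, 1, 4, 2, 3, 6
Rank q: 1, 3, 6, 4, 5, 2
d = rank(p) − rank(q): 4, -2, -2, -2, -2, 4; Σd² = 48
ρ = 1 − 6Σd² / [n(n²−1)] = 1 − 6×48 / (6×35) = 1 − 288/210 ≈ -0.371

-0.371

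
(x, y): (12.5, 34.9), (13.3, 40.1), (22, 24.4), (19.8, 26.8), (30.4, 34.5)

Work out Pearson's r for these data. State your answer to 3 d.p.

-0.341

n = 5, Σx = 98, Σy = 160.7, Σx² = 2133.34, Σy² = 5329.87, Σxy = 3085.82
nΣxy − ΣxΣy = 15429.1 − 15748.6 = -319.5
nΣx² − (Σx)² = 10666.7 − 9604 = 1062.7; nΣy² − (Σy)² = 26649.35 − 25824.49 = 824.86
r = -319.5 / √(1062.7 × 824.86) = -319.5 / 936.2578 ≈ -0.341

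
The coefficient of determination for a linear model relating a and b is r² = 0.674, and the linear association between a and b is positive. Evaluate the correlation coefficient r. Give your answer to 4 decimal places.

|r| = √0.674 = 0.8210
The association is positive, so r = 0.8210.

0.8210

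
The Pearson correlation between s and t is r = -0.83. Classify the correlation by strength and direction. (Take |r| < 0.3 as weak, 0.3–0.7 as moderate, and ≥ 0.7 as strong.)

strong negative

r = -0.83 < 0 so the relationship is negative.
|r| = 0.83, which falls in the strong range.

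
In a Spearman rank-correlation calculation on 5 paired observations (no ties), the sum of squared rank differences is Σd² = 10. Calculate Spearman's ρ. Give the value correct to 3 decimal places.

0.500

ρ = 1 − 6Σd² / [n(n²−1)] = 1 − 6×10 / (5×24)
  = 1 − 60/120 = 1 − 0.5000 ≈ 0.500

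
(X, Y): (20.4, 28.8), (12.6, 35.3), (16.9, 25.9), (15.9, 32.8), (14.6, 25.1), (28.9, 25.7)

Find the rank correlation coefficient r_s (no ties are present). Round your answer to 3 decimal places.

Rank X: 5, 1, 4, 3, 2, 6
Rank Y: 4, 6, 3, 5, 1, 2
d = rank(X) − rank(Y): 1, -5, 1, -2, 1, 4; Σd² = 48
ρ = 1 − 6Σd² / [n(n²−1)] = 1 − 6×48 / (6×35) = 1 − 288/210 ≈ -0.371

-0.371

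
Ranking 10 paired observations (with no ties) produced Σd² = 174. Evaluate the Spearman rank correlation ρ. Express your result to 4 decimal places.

ρ = 1 − 6Σd² / [n(n²−1)] = 1 − 6×174 / (10×99)
  = 1 − 1044/990 = 1 − 1.05455 ≈ -0.0545

-0.0545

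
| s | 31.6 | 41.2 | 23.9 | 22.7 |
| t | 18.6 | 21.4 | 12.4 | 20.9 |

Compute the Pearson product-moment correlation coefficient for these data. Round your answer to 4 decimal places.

n = 4, Σs = 119.4, Σt = 73.3, Σs² = 3782.5, Σt² = 1394.49, Σst = 2240.23
nΣst − ΣsΣt = 8960.92 − 8752.02 = 208.9
nΣs² − (Σs)² = 15130 − 14256.36 = 873.64; nΣt² − (Σt)² = 5577.96 − 5372.89 = 205.07
r = 208.9 / √(873.64 × 205.07) = 208.9 / 423.2698 ≈ 0.4935

0.4935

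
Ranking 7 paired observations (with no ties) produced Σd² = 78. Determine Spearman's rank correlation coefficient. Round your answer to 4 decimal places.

-0.3929

ρ = 1 − 6Σd² / [n(n²−1)] = 1 − 6×78 / (7×48)
  = 1 − 468/336 = 1 − 1.39286 ≈ -0.3929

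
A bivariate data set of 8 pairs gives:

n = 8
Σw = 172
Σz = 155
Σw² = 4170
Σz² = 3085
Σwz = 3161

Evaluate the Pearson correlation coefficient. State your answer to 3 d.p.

r = (nΣwz − ΣwΣz) / √[(nΣw² − (Σw)²)(nΣz² − (Σz)²)]
Numerator: 8×3161 − 172×155 = -1372
Denominator: √[(33360 − 29584)(24680 − 24025)] = √[3776 × 655] = 1572.6665
r = -1372 / 1572.6665 ≈ -0.872

-0.872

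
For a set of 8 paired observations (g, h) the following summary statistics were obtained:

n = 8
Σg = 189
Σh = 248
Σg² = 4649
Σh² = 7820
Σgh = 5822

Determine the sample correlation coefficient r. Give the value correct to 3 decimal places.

r = (nΣgh − ΣgΣh) / √[(nΣg² − (Σg)²)(nΣh² − (Σh)²)]
Numerator: 8×5822 − 189×248 = -296
Denominator: √[(37192 − 35721)(62560 − 61504)] = √[1471 × 1056] = 1246.3451
r = -296 / 1246.3451 ≈ -0.237

-0.237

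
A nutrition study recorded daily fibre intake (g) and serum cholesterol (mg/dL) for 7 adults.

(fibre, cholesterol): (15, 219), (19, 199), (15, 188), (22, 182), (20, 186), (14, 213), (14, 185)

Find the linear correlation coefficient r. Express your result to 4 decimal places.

-0.4908

n = 7, Σx = 119, Σy = 1372, Σx² = 2087, Σy² = 270220, Σxy = 23182
nΣxy − ΣxΣy = 162274 − 163268 = -994
nΣx² − (Σx)² = 14609 − 14161 = 448; nΣy² − (Σy)² = 1891540 − 1882384 = 9156
r = -994 / √(448 × 9156) = -994 / 2025.3118 ≈ -0.4908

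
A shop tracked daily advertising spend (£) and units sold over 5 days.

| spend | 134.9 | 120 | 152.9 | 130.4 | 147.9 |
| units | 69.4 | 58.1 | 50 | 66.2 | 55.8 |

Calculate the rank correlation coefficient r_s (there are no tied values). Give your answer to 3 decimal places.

Rank spend: 3, 1, 5, 2, 4
Rank units: 5, 3, 1, 4, 2
d = rank(spend) − rank(units): -2, -2, 4, -2, 2; Σd² = 32
ρ = 1 − 6Σd² / [n(n²−1)] = 1 − 6×32 / (5×24) = 1 − 192/120 ≈ -0.600

-0.600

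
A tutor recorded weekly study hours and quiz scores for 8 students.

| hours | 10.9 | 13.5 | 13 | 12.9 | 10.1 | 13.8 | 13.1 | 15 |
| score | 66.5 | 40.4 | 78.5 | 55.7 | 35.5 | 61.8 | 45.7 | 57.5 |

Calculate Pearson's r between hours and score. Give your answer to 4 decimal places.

n = 8, Σx = 102.3, Σy = 441.6, Σx² = 1325.53, Σy² = 25793.38, Σxy = 5681.84
nΣxy − ΣxΣy = 45454.72 − 45175.68 = 279.04
nΣx² − (Σx)² = 10604.24 − 10465.29 = 138.95; nΣy² − (Σy)² = 206347.04 − 195010.56 = 11336.48
r = 279.04 / √(138.95 × 11336.48) = 279.04 / 1255.0713 ≈ 0.2223

0.2223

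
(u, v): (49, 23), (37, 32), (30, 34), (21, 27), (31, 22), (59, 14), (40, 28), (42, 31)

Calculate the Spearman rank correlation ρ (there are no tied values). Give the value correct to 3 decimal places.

-0.429

Rank u: 7, 4, 2, 1, 3, 8, 5, 6
Rank v: 3, 7, 8, 4, 2, 1, 5, 6
d = rank(u) − rank(v): 4, -3, -6, -3, 1, 7, 0, 0; Σd² = 120
ρ = 1 − 6Σd² / [n(n²−1)] = 1 − 6×120 / (8×63) = 1 − 720/504 ≈ -0.429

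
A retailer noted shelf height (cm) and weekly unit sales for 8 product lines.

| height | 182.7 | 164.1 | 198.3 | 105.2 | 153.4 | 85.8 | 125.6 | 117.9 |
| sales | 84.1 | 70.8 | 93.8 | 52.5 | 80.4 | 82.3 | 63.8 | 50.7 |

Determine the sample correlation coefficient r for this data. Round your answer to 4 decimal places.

0.6011

n = 8, Σx = 1133, Σy = 578.4, Σx² = 171267, Σy² = 43518.52, Σxy = 84492.4
nΣxy − ΣxΣy = 675939.2 − 655327.2 = 20612
nΣx² − (Σx)² = 1370136 − 1283689 = 86447; nΣy² − (Σy)² = 348148.16 − 334546.56 = 13601.6
r = 20612 / √(86447 × 13601.6) = 20612 / 34290.1956 ≈ 0.6011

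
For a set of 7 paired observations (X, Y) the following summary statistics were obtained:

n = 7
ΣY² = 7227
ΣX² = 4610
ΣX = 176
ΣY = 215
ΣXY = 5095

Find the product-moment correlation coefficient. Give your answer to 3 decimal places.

-0.915

r = (nΣXY − ΣXΣY) / √[(nΣX² − (ΣX)²)(nΣY² − (ΣY)²)]
Numerator: 7×5095 − 176×215 = -2175
Denominator: √[(32270 − 30976)(50589 − 46225)] = √[1294 × 4364] = 2376.3451
r = -2175 / 2376.3451 ≈ -0.915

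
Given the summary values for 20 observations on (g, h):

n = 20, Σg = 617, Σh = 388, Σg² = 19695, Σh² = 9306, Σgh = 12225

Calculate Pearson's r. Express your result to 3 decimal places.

0.235

r = (nΣgh − ΣgΣh) / √[(nΣg² − (Σg)²)(nΣh² − (Σh)²)]
Numerator: 20×12225 − 617×388 = 5104
Denominator: √[(393900 − 380689)(186120 − 150544)] = √[13211 × 35576] = 21679.3574
r = 5104 / 21679.3574 ≈ 0.235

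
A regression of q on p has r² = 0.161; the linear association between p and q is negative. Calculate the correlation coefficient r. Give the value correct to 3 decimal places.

|r| = √0.161 = 0.401
The association is negative, so r = −0.401.

-0.401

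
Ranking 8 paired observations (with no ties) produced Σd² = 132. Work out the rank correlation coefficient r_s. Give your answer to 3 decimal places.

ρ = 1 − 6Σd² / [n(n²−1)] = 1 − 6×132 / (8×63)
  = 1 − 792/504 = 1 − 1.5714 ≈ -0.571

-0.571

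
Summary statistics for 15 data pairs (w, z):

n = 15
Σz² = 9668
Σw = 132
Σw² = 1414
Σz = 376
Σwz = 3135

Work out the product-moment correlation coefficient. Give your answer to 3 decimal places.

r = (nΣwz − ΣwΣz) / √[(nΣw² − (Σw)²)(nΣz² − (Σz)²)]
Numerator: 15×3135 − 132×376 = -2607
Denominator: √[(21210 − 17424)(145020 − 141376)] = √[3786 × 3644] = 3714.3215
r = -2607 / 3714.3215 ≈ -0.702

-0.702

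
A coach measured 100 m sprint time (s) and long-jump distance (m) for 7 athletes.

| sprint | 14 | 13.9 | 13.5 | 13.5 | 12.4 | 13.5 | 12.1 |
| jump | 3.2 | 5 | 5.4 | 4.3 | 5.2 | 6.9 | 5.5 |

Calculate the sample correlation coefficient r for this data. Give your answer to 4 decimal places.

n = 7, Σx = 92.9, Σy = 35.5, Σx² = 1236.13, Σy² = 187.79, Σxy = 469.43
nΣxy − ΣxΣy = 3286.01 − 3297.95 = -11.94
nΣx² − (Σx)² = 8652.91 − 8630.41 = 22.5; nΣy² − (Σy)² = 1314.53 − 1260.25 = 54.28
r = -11.94 / √(22.5 × 54.28) = -11.94 / 34.9471 ≈ -0.3417

-0.3417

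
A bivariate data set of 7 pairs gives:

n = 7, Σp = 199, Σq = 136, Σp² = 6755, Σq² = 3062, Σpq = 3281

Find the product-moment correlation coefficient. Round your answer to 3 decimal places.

r = (nΣpq − ΣpΣq) / √[(nΣp² − (Σp)²)(nΣq² − (Σq)²)]
Numerator: 7×3281 − 199×136 = -4097
Denominator: √[(47285 − 39601)(21434 − 18496)] = √[7684 × 2938] = 4751.3779
r = -4097 / 4751.3779 ≈ -0.862

-0.862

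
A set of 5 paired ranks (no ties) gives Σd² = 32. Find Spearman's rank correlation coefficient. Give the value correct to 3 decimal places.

-0.600

ρ = 1 − 6Σd² / [n(n²−1)] = 1 − 6×32 / (5×24)
  = 1 − 192/120 = 1 − 1.6000 ≈ -0.600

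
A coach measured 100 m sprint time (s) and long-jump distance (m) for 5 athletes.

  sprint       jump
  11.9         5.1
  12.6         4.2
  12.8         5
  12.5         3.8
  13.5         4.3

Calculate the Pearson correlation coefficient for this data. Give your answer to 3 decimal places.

n = 5, Σx = 63.3, Σy = 22.4, Σx² = 802.71, Σy² = 101.58, Σxy = 283.16
nΣxy − ΣxΣy = 1415.8 − 1417.92 = -2.12
nΣx² − (Σx)² = 4013.55 − 4006.89 = 6.66; nΣy² − (Σy)² = 507.9 − 501.76 = 6.14
r = -2.12 / √(6.66 × 6.14) = -2.12 / 6.3947 ≈ -0.332

-0.332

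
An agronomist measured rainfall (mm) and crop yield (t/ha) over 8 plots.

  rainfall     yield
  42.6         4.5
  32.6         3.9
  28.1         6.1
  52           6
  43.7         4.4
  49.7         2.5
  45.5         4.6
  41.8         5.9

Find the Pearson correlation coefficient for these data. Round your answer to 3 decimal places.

-0.245

n = 8, Σx = 336, Σy = 37.9, Σx² = 14568.4, Σy² = 190.25, Σxy = 1574.7
nΣxy − ΣxΣy = 12597.6 − 12734.4 = -136.8
nΣx² − (Σx)² = 116547.2 − 112896 = 3651.2; nΣy² − (Σy)² = 1522 − 1436.41 = 85.59
r = -136.8 / √(3651.2 × 85.59) = -136.8 / 559.0225 ≈ -0.245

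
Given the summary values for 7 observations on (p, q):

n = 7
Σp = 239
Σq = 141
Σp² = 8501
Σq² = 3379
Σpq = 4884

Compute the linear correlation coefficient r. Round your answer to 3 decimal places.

r = (nΣpq − ΣpΣq) / √[(nΣp² − (Σp)²)(nΣq² − (Σq)²)]
Numerator: 7×4884 − 239×141 = 489
Denominator: √[(59507 − 57121)(23653 − 19881)] = √[2386 × 3772] = 2999.9987
r = 489 / 2999.9987 ≈ 0.163

0.163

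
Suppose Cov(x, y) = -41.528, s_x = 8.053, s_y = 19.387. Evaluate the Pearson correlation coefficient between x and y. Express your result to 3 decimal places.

-0.266

r = Cov(x,y) / (s_x · s_y) = -41.528 / (8.053 × 19.387)
  = -41.528 / 156.1235 ≈ -0.266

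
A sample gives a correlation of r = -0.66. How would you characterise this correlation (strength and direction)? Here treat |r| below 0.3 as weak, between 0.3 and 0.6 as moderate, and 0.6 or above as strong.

r = -0.66 < 0 so the relationship is negative.
|r| = 0.66, which falls in the strong range.

strong negative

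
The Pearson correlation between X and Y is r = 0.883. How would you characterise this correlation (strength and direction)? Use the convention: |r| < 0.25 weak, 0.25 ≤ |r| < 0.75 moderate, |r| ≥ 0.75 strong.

r = 0.883 > 0 so the relationship is positive.
|r| = 0.883, which falls in the strong range.

strong positive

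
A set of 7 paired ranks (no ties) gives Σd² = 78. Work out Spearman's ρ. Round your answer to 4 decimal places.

-0.3929

ρ = 1 − 6Σd² / [n(n²−1)] = 1 − 6×78 / (7×48)
  = 1 − 468/336 = 1 − 1.39286 ≈ -0.3929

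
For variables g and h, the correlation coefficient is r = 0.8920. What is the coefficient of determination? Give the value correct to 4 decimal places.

r² = (0.8920)² = 0.7957

0.7957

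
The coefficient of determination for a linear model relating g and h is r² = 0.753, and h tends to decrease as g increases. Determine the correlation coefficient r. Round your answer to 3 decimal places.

|r| = √0.753 = 0.868
The association is negative, so r = −0.868.

-0.868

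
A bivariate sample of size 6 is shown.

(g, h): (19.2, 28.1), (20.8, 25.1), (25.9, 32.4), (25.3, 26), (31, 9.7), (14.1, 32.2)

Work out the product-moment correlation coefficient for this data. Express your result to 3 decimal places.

-0.701

n = 6, Σg = 136.3, Σh = 153.5, Σg² = 3271.99, Σh² = 4276.31, Σgh = 3313.28
nΣgh − ΣgΣh = 19879.68 − 20922.05 = -1042.37
nΣg² − (Σg)² = 19631.94 − 18577.69 = 1054.25; nΣh² − (Σh)² = 25657.86 − 23562.25 = 2095.61
r = -1042.37 / √(1054.25 × 2095.61) = -1042.37 / 1486.3704 ≈ -0.701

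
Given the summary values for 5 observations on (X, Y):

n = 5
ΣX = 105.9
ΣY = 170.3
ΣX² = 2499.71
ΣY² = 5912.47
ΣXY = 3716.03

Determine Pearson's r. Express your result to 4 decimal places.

r = (nΣXY − ΣXΣY) / √[(nΣX² − (ΣX)²)(nΣY² − (ΣY)²)]
Numerator: 5×3716.03 − 105.9×170.3 = 545.38
Denominator: √[(12498.55 − 11214.81)(29562.35 − 29002.09)] = √[1283.74 × 560.26] = 848.0732
r = 545.38 / 848.0732 ≈ 0.6431

0.6431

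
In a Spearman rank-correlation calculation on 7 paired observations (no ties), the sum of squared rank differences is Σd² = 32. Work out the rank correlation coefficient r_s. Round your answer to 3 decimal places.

0.429

ρ = 1 − 6Σd² / [n(n²−1)] = 1 − 6×32 / (7×48)
  = 1 − 192/336 = 1 − 0.5714 ≈ 0.429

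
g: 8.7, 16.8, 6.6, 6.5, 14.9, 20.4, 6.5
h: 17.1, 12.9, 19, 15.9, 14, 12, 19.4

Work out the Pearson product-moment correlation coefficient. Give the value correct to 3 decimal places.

n = 7, Σg = 80.4, Σh = 110.3, Σg² = 1124.16, Σh² = 1788.99, Σgh = 1173.74
nΣgh − ΣgΣh = 8216.18 − 8868.12 = -651.94
nΣg² − (Σg)² = 7869.12 − 6464.16 = 1404.96; nΣh² − (Σh)² = 12522.93 − 12166.09 = 356.84
r = -651.94 / √(1404.96 × 356.84) = -651.94 / 708.0579 ≈ -0.921

-0.921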